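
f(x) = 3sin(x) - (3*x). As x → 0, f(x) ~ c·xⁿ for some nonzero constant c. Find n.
3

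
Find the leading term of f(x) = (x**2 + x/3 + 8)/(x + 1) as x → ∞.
x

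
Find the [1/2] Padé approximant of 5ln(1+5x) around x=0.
25*x/(-25*x**2/12 + 5*x/2 + 1)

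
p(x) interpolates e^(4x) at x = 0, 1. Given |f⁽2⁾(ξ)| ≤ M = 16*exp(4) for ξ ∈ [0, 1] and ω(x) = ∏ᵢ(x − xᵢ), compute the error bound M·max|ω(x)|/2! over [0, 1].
2*exp(4)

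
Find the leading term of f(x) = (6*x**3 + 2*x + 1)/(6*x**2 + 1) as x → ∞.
x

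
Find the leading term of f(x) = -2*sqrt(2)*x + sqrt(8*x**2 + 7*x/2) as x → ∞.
7*sqrt(2)/16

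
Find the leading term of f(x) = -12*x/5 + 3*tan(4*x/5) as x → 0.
64*x**3/125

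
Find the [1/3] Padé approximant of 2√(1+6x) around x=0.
(21*x/2 + 2)/(27*x**3/8 - 9*x**2/4 + 9*x/4 + 1)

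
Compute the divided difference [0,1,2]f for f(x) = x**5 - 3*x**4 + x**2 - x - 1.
-5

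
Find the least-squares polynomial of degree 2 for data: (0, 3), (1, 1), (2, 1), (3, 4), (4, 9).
106/35 + (-47/14)x + (17/14)x²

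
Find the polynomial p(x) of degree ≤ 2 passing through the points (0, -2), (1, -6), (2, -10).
-4*x - 2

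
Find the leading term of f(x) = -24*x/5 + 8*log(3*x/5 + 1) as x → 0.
-36*x**2/25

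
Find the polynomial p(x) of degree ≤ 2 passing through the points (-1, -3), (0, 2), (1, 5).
-x**2 + 4*x + 2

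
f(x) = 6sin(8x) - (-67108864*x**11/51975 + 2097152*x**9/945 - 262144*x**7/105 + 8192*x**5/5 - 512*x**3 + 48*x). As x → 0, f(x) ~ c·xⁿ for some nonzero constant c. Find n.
13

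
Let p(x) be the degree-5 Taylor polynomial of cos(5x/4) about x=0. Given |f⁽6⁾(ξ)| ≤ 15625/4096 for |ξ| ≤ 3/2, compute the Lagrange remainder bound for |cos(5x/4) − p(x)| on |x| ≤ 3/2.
253125/4194304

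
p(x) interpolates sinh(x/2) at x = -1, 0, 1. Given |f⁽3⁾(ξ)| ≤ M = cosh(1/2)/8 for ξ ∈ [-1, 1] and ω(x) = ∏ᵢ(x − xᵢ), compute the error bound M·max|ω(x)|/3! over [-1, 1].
sqrt(3)*cosh(1/2)/216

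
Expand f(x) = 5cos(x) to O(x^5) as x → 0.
5 - 5*x**2/2 + 5*x**4/24 + O(x**5)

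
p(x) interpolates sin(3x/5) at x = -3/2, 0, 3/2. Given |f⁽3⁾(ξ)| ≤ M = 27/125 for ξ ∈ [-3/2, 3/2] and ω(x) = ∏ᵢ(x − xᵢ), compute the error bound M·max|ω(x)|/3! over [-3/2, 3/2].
27*sqrt(3)/1000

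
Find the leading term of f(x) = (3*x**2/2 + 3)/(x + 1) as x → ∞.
3*x/2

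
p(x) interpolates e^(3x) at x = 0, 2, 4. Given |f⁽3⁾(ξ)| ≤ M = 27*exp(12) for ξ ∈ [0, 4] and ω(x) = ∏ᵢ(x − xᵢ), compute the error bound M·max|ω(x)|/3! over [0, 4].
8*sqrt(3)*exp(12)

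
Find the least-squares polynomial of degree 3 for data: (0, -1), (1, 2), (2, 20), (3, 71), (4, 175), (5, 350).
-64/63 + (389/189)x + (-19/9)x² + (85/27)x³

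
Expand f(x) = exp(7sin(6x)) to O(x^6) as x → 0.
1 + 42*x + 882*x**2 + 12096*x**3 + 119070*x**4 + 4336416*x**5/5 + O(x**6)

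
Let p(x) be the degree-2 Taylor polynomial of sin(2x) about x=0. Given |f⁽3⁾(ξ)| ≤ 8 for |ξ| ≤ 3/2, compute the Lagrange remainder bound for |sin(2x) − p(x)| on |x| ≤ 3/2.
9/2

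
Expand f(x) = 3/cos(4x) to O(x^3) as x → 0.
3 + 24*x**2 + O(x**3)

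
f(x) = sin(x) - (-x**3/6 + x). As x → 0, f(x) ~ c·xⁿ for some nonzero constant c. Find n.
5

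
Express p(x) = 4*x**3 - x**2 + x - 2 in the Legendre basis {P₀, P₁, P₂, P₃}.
(-7/3)P₀ + (17/5)P₁ + (-2/3)P₂ + (8/5)P₃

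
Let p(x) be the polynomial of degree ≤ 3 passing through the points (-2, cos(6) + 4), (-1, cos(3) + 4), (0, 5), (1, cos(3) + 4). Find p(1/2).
cos(6)/16 + 79/16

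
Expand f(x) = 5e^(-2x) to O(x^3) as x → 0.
5 - 10*x + 10*x**2 + O(x**3)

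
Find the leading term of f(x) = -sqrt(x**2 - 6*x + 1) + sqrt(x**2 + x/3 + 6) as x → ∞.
19/6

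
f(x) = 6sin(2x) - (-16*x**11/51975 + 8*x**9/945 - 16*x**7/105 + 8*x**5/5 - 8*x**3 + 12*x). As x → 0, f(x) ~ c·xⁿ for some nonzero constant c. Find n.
13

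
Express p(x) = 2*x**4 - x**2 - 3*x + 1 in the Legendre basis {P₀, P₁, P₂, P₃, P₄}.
(16/15)P₀ + (-3)P₁ + (10/21)P₂ + (16/35)P₄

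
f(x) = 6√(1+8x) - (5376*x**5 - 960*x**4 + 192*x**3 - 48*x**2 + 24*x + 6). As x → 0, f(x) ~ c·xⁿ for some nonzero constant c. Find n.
6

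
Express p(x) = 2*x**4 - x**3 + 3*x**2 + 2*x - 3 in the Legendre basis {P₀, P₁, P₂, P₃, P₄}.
(-8/5)P₀ + (7/5)P₁ + (22/7)P₂ + (-2/5)P₃ + (16/35)P₄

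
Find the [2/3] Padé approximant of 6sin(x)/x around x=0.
(6 - 7*x**2/10)/(x**2/20 + 1)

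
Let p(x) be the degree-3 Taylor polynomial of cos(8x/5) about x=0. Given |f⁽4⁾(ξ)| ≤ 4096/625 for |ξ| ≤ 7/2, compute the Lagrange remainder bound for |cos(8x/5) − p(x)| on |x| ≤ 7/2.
76832/1875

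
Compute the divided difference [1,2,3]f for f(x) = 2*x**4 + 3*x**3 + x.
68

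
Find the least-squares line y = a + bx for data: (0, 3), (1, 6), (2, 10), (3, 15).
a = 5/2, b = 4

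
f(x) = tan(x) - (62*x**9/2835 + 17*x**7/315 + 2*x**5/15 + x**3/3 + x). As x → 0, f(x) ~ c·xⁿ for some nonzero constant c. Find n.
11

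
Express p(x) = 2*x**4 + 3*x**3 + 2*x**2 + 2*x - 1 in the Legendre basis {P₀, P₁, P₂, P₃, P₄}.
(1/15)P₀ + (19/5)P₁ + (52/21)P₂ + (6/5)P₃ + (16/35)P₄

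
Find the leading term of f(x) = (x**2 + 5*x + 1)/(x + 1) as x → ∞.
x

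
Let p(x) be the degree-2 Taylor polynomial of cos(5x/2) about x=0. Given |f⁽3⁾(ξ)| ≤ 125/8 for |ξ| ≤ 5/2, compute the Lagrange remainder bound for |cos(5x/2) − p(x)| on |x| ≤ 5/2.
15625/384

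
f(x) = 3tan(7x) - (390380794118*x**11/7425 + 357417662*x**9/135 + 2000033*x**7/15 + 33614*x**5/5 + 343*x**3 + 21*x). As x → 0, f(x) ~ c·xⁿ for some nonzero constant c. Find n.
13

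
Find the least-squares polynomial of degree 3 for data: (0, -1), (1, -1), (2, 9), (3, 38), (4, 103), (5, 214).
-23/21 + (71/126)x + (-185/84)x² + (77/36)x³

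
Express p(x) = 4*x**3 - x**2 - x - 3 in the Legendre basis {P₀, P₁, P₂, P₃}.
(-10/3)P₀ + (7/5)P₁ + (-2/3)P₂ + (8/5)P₃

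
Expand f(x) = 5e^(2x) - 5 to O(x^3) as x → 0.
10*x + 10*x**2 + O(x**3)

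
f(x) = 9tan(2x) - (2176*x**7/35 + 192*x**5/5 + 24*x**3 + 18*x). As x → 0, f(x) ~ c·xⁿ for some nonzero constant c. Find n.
9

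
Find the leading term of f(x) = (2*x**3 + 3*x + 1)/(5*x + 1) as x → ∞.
2*x**2/5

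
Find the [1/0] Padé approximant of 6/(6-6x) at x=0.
x + 1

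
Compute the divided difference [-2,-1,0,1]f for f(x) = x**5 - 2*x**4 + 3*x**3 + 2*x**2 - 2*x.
12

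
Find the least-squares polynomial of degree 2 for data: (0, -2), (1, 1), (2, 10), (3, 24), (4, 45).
-68/35 + (-1/70)x + (41/14)x²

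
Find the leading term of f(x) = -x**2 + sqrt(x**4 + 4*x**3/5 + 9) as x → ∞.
2*x/5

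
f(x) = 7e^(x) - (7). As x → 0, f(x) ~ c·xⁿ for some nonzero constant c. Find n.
1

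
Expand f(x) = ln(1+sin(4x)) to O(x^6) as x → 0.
4*x - 8*x**2 + 32*x**3/3 - 64*x**4/3 + 128*x**5/3 + O(x**6)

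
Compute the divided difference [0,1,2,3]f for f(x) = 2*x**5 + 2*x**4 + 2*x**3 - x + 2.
64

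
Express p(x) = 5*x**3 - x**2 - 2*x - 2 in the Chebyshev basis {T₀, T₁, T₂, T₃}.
(-5/2)T₀ + (7/4)T₁ + (-1/2)T₂ + (5/4)T₃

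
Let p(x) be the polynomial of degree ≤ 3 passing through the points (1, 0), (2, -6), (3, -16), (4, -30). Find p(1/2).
3/2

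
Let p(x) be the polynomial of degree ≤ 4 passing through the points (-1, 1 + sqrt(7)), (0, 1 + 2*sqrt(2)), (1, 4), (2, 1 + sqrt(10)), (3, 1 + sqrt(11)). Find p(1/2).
-5*sqrt(10)/32 - 5*sqrt(7)/128 + 3*sqrt(11)/128 + 15*sqrt(2)/16 + 199/64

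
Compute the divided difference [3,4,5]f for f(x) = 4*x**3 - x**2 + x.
47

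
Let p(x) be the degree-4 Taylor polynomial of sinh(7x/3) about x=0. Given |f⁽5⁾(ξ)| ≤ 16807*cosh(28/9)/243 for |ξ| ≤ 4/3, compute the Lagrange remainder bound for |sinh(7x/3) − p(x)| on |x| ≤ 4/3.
2151296*cosh(28/9)/885735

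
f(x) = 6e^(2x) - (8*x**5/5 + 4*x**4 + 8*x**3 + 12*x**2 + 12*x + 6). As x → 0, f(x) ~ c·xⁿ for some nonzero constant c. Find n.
6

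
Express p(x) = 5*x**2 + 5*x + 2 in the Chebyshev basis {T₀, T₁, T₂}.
(9/2)T₀ + (5)T₁ + (5/2)T₂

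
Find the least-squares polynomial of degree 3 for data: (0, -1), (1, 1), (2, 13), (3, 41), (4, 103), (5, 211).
-9/7 + (13/3)x + (-45/14)x² + (13/6)x³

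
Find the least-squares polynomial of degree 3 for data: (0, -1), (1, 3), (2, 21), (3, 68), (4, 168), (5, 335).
-131/126 + (3161/756)x + (-377/126)x² + (337/108)x³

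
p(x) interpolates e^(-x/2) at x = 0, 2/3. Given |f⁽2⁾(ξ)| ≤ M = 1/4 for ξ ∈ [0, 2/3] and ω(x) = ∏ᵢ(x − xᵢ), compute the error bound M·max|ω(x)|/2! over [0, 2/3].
1/72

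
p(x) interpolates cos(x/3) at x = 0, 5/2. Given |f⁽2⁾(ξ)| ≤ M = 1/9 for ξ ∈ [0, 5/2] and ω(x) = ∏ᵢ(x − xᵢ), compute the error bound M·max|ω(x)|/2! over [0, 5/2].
25/288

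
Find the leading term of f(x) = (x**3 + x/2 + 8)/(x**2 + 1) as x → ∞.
x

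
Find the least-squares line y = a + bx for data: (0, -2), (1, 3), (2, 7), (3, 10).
a = -3/2, b = 4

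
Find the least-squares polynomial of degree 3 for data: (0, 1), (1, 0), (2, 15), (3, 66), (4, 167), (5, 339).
64/63 + (-695/189)x + (-107/252)x² + (317/108)x³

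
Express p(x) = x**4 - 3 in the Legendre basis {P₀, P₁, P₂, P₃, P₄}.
(-14/5)P₀ + (4/7)P₂ + (8/35)P₄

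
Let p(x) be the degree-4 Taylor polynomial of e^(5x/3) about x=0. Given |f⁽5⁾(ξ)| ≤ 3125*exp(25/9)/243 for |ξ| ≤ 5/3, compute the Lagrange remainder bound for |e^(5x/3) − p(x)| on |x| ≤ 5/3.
1953125*exp(25/9)/1417176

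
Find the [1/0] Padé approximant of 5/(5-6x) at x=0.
6*x/5 + 1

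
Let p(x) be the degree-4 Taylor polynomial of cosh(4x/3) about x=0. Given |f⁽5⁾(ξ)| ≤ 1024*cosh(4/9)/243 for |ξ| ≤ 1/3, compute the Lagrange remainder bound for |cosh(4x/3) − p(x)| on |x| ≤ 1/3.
128*cosh(4/9)/885735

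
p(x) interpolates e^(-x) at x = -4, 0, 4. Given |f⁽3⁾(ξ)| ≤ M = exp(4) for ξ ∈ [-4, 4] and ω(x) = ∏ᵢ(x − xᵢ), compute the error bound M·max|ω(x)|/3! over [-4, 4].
64*sqrt(3)*exp(4)/27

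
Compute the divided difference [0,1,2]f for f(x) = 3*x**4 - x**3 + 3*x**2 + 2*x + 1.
21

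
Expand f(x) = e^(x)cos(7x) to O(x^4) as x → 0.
1 + x - 24*x**2 - 73*x**3/3 + O(x**4)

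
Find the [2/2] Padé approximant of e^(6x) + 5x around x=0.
(87*x**2/4 + 47*x/4 + 1)/(-9*x**2/2 + 3*x/4 + 1)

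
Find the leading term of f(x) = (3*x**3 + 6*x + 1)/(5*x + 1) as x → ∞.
3*x**2/5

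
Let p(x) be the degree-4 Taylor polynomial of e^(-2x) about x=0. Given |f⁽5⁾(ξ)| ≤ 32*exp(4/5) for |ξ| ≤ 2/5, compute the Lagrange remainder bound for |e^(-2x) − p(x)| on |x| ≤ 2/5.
128*exp(4/5)/46875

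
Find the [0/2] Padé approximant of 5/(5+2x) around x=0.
1/(2*x/5 + 1)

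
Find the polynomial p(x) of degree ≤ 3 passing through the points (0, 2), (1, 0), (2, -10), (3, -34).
-x**3 - x**2 + 2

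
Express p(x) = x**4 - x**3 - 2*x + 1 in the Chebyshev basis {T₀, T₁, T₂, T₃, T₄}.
(11/8)T₀ + (-11/4)T₁ + (1/2)T₂ + (-1/4)T₃ + (1/8)T₄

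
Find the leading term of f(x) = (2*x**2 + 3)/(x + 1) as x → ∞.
2*x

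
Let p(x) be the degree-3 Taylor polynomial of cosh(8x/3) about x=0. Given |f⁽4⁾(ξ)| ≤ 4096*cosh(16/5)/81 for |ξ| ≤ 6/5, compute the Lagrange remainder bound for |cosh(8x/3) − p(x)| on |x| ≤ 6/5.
8192*cosh(16/5)/1875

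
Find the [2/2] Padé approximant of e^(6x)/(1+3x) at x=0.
(6*x**2 + 3*x + 1)/(1 - 3*x**2)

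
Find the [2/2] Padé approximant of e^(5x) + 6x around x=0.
(85*x**2/12 + 149*x/14 + 1)/(-125*x**2/84 - 5*x/14 + 1)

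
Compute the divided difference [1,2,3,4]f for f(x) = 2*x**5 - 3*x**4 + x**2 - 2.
100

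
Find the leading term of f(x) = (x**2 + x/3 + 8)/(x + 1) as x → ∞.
x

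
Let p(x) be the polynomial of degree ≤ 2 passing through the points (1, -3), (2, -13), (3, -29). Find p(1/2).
-1/4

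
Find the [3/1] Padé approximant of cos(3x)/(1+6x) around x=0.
(9*x**3/16 - 129*x**2/28 + x/56 + 1)/(337*x/56 + 1)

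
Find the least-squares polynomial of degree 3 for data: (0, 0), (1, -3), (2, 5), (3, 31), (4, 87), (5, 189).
-41/126 + (-1357/756)x + (-233/126)x² + (211/108)x³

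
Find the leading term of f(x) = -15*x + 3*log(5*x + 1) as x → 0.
-75*x**2/2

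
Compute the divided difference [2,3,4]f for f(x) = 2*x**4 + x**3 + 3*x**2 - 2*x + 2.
122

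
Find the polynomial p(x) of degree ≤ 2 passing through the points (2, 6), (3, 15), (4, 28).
2*x**2 - x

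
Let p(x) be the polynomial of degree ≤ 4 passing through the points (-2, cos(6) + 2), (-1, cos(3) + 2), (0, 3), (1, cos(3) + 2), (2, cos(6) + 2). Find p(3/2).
21*cos(3)/16 + 15*cos(6)/64 + 93/64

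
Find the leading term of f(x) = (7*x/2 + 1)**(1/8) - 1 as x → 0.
7*x/16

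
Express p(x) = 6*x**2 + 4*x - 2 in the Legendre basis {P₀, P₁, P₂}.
(4)P₁ + (4)P₂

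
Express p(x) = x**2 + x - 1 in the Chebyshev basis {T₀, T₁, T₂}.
(-1/2)T₀ + T₁ + (1/2)T₂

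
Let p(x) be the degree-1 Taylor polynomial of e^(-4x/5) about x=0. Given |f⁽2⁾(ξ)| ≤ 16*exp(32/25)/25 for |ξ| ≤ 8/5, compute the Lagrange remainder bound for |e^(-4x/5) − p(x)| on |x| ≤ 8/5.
512*exp(32/25)/625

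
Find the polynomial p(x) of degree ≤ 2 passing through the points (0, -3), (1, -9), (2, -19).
-2*x**2 - 4*x - 3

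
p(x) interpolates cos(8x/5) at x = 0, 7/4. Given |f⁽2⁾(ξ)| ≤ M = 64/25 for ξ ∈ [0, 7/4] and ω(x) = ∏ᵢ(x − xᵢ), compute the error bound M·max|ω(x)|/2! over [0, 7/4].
49/50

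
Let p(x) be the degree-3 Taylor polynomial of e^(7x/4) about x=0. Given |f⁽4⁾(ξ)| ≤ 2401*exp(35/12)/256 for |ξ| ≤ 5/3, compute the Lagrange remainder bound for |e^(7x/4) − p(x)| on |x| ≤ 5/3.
1500625*exp(35/12)/497664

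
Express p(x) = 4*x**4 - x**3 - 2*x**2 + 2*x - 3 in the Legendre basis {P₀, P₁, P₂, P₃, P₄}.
(-43/15)P₀ + (7/5)P₁ + (20/21)P₂ + (-2/5)P₃ + (32/35)P₄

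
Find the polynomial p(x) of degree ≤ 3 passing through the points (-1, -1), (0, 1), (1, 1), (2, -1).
-x**2 + x + 1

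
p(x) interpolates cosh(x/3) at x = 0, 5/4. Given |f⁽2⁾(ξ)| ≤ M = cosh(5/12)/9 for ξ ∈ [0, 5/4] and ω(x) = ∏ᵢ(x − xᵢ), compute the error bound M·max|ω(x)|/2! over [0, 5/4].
25*cosh(5/12)/1152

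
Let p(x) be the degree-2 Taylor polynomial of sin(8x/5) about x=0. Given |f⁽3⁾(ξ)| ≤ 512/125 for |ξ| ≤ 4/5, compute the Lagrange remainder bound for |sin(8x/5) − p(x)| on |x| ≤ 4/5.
16384/46875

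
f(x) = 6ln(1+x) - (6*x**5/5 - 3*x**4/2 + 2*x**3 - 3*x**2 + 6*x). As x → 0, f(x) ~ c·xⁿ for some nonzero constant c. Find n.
6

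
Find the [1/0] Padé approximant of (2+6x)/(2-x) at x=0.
7*x/2 + 1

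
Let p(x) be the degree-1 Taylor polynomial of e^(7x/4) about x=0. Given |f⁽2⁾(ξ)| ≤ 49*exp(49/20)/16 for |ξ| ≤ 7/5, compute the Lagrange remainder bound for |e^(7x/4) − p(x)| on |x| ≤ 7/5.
2401*exp(49/20)/800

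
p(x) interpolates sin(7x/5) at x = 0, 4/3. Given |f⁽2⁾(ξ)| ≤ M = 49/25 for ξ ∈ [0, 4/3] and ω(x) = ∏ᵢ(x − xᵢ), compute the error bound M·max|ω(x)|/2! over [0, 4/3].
98/225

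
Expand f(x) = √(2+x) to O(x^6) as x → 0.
sqrt(2) + sqrt(2)*x/4 - sqrt(2)*x**2/32 + sqrt(2)*x**3/128 - 5*sqrt(2)*x**4/2048 + 7*sqrt(2)*x**5/8192 + O(x**6)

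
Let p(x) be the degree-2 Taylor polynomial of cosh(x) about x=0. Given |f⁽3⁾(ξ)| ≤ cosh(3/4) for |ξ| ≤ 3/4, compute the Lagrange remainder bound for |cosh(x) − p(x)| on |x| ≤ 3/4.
9*cosh(3/4)/128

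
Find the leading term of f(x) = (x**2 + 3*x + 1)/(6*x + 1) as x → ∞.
x/6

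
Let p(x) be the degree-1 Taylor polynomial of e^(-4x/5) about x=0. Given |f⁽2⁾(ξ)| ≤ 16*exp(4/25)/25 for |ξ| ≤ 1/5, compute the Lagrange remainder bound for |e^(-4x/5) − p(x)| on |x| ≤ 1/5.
8*exp(4/25)/625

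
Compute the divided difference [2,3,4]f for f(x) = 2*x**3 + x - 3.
18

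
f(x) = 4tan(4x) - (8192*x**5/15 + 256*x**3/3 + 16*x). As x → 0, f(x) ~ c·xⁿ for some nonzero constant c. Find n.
7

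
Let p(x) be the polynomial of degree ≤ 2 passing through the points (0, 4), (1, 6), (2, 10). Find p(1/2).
19/4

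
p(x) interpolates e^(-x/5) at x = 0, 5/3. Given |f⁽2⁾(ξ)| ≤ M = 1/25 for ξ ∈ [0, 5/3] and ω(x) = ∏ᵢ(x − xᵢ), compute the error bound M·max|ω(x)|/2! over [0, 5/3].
1/72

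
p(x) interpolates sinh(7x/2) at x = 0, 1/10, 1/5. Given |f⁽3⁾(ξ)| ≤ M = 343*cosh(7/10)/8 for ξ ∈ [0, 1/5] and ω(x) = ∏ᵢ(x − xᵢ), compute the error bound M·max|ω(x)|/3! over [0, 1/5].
343*sqrt(3)*cosh(7/10)/216000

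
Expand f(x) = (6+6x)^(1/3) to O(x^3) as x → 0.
6**(1/3) + 6**(1/3)*x/3 - 6**(1/3)*x**2/9 + O(x**3)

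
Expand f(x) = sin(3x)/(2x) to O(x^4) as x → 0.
3/2 - 9*x**2/4 + O(x**4)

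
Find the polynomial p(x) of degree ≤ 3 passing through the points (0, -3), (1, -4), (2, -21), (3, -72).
-3*x**3 + x**2 + x - 3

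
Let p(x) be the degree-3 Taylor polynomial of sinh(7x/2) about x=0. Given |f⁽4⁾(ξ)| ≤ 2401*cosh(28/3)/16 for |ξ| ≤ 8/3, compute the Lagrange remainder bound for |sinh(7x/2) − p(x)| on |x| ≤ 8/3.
76832*cosh(28/3)/243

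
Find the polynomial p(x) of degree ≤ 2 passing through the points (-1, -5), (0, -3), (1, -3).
-x**2 + x - 3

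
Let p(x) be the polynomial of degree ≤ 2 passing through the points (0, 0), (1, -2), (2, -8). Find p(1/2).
-1/2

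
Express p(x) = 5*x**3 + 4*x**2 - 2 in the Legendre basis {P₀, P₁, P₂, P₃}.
(-2/3)P₀ + (3)P₁ + (8/3)P₂ + (2)P₃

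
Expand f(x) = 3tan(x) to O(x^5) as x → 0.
3*x + x**3 + O(x**5)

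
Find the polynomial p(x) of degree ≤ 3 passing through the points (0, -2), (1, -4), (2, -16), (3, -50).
-2*x**3 + x**2 - x - 2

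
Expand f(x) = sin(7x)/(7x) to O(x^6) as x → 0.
1 - 49*x**2/6 + 2401*x**4/120 + O(x**6)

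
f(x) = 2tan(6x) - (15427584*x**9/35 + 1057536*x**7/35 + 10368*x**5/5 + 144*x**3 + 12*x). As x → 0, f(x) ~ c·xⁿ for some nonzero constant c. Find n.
11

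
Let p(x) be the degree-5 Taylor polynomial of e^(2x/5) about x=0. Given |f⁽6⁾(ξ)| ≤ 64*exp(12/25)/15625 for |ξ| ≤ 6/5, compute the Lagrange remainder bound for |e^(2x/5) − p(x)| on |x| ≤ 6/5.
20736*exp(12/25)/1220703125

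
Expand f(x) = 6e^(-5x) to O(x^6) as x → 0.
6 - 30*x + 75*x**2 - 125*x**3 + 625*x**4/4 - 625*x**5/4 + O(x**6)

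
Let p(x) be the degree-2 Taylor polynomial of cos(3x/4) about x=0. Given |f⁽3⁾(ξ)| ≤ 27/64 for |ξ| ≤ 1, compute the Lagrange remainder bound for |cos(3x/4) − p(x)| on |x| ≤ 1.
9/128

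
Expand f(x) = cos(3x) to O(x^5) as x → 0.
1 - 9*x**2/2 + 27*x**4/8 + O(x**5)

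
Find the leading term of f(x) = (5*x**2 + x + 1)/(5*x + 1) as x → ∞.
x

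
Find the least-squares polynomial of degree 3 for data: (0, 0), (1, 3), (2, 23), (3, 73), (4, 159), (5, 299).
-13/126 + (-1109/756)x + (359/126)x² + (203/108)x³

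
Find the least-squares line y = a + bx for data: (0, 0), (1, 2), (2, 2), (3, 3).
a = 2/5, b = 9/10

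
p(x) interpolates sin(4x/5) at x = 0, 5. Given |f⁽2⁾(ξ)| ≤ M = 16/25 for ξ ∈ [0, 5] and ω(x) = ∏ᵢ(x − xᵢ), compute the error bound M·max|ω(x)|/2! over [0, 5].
2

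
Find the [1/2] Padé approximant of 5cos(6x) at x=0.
5/(18*x**2 + 1)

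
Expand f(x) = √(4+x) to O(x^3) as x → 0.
2 + x/4 - x**2/64 + O(x**3)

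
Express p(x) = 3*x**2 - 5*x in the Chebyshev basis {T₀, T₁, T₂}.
(3/2)T₀ + (-5)T₁ + (3/2)T₂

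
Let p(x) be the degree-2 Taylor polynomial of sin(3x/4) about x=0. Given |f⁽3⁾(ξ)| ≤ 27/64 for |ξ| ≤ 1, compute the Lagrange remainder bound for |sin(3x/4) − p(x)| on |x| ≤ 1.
9/128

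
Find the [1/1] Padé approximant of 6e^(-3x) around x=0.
(6 - 9*x)/(3*x/2 + 1)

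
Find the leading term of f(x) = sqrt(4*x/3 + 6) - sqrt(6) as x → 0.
sqrt(6)*x/9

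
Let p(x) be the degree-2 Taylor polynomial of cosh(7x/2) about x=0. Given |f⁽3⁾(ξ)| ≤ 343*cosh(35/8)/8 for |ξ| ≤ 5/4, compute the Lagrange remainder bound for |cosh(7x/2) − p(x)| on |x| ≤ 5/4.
42875*cosh(35/8)/3072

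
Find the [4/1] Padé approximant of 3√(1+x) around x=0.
(9*x**4/640 - 3*x**3/40 + 27*x**2/40 + 18*x/5 + 3)/(7*x/10 + 1)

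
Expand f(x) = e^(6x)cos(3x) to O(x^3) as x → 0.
1 + 6*x + 27*x**2/2 + O(x**3)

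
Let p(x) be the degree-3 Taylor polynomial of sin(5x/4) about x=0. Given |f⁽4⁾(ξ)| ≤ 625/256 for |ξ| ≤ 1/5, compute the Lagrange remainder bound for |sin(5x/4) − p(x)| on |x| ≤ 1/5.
1/6144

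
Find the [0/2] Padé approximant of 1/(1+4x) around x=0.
1/(4*x + 1)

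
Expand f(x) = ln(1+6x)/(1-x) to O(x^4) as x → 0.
6*x - 12*x**2 + 60*x**3 + O(x**4)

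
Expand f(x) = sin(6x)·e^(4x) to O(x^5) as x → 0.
6*x + 24*x**2 + 12*x**3 - 80*x**4 + O(x**5)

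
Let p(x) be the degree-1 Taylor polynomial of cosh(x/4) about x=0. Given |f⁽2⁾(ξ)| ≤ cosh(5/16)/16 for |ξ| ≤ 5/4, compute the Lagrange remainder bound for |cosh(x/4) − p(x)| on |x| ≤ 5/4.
25*cosh(5/16)/512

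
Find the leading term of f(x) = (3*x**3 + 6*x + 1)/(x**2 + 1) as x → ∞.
3*x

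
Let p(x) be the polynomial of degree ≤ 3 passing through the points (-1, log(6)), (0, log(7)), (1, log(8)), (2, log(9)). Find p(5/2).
log(567*2**(1/8)*50421**(1/16)/128)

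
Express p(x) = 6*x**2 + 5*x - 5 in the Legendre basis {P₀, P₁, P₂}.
(-3)P₀ + (5)P₁ + (4)P₂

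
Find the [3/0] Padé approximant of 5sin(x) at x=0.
5*x*(6 - x**2)/6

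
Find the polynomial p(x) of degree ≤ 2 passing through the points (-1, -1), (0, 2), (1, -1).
2 - 3*x**2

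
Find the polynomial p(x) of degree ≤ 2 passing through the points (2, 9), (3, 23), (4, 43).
3*x**2 - x - 1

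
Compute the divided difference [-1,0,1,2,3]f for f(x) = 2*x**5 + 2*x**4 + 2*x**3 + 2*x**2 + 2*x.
12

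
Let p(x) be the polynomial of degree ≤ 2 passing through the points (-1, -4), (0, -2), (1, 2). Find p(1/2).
-1/4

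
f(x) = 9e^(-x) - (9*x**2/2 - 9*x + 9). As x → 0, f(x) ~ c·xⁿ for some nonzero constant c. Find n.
3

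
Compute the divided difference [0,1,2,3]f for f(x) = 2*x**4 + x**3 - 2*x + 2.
13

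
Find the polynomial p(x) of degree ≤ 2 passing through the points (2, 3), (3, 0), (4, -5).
-x**2 + 2*x + 3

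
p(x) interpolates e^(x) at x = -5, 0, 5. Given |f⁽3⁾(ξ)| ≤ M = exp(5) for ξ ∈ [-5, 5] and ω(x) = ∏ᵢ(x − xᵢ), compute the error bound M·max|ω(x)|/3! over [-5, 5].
125*sqrt(3)*exp(5)/27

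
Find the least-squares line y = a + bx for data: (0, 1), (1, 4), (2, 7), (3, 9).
a = 6/5, b = 27/10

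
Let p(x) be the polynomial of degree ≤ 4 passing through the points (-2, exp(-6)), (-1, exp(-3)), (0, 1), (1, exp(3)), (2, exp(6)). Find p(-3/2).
((-5*exp(6) - 70 + 28*exp(3))*exp(6) + 35 + 140*exp(3))*exp(-6)/128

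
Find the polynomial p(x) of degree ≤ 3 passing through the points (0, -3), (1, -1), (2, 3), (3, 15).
x**3 - 2*x**2 + 3*x - 3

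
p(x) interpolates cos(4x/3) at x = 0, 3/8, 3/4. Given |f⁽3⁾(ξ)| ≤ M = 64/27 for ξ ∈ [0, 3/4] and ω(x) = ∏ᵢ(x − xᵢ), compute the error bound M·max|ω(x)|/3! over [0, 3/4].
sqrt(3)/216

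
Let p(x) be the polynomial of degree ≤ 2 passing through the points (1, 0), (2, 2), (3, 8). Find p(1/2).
1/2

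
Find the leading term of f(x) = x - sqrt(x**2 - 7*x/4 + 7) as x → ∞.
7/8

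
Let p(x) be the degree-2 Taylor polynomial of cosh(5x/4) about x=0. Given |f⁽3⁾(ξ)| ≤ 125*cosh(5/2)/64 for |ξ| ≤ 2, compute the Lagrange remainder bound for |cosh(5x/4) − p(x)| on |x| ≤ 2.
125*cosh(5/2)/48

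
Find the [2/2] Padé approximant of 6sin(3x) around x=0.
18*x/(3*x**2/2 + 1)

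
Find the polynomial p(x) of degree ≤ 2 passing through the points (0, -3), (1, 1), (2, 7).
x**2 + 3*x - 3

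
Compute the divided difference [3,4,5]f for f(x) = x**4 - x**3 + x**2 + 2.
86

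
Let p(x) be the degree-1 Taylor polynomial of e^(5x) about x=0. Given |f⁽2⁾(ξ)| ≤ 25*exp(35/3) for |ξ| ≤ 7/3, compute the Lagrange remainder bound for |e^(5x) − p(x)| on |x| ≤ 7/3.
1225*exp(35/3)/18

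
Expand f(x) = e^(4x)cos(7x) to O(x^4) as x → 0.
1 + 4*x - 33*x**2/2 - 262*x**3/3 + O(x**4)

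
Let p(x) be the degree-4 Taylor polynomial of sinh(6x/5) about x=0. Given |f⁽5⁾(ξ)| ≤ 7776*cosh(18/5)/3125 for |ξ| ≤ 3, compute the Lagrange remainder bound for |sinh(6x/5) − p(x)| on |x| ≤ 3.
78732*cosh(18/5)/15625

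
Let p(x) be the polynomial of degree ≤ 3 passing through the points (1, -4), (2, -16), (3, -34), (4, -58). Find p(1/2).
-1/4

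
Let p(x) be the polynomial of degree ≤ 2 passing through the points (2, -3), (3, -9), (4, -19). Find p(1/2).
-3/2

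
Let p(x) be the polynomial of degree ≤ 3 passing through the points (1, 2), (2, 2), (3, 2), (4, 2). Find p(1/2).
2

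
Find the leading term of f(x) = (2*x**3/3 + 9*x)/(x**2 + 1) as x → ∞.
2*x/3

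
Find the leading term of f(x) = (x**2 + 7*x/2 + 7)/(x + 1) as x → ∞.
x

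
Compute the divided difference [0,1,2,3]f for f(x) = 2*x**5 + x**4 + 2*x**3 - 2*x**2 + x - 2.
58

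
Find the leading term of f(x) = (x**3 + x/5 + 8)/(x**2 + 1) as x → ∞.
x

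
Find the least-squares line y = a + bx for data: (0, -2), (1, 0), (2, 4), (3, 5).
a = -2, b = 5/2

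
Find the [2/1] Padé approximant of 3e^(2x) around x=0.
(2*x**2 + 4*x + 3)/(1 - 2*x/3)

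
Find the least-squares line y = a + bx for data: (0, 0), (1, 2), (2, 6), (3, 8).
a = -1/5, b = 14/5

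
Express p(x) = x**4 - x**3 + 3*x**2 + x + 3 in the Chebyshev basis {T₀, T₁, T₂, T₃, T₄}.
(39/8)T₀ + (1/4)T₁ + (2)T₂ + (-1/4)T₃ + (1/8)T₄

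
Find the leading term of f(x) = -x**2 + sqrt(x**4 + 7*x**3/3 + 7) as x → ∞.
7*x/6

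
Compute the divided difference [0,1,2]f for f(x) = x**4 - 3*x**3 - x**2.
-3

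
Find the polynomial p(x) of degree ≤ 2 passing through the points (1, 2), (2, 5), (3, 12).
2*x**2 - 3*x + 3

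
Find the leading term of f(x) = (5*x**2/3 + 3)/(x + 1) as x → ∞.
5*x/3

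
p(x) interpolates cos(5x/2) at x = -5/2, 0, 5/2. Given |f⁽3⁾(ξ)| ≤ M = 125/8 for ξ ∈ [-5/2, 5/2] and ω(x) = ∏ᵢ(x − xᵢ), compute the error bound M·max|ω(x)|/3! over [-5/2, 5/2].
15625*sqrt(3)/1728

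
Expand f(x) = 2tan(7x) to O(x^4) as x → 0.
14*x + 686*x**3/3 + O(x**4)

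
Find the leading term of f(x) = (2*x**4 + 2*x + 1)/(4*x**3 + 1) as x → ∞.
x/2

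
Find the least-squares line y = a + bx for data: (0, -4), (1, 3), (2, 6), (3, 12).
a = -17/5, b = 51/10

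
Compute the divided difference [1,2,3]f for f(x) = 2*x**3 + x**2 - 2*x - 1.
13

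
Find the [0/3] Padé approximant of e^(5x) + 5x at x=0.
1/(-4625*x**3/6 + 175*x**2/2 - 10*x + 1)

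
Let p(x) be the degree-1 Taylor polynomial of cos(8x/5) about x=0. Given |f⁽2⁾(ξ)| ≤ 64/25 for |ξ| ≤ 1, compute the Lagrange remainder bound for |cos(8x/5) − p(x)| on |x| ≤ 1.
32/25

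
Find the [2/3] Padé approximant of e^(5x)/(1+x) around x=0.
(25*x**2/28 + 10*x/7 + 1)/(-25*x**3/21 + 75*x**2/28 - 18*x/7 + 1)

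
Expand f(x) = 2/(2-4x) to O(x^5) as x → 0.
1 + 2*x + 4*x**2 + 8*x**3 + 16*x**4 + O(x**5)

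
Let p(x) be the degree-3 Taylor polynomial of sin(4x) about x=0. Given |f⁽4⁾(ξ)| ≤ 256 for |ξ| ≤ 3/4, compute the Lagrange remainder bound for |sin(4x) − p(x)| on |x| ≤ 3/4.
27/8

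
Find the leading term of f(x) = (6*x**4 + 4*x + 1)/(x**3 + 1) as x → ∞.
6*x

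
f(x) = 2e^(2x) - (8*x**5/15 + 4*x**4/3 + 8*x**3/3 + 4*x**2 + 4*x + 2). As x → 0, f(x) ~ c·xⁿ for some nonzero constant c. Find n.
6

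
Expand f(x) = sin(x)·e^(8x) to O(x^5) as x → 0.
x + 8*x**2 + 191*x**3/6 + 84*x**4 + O(x**5)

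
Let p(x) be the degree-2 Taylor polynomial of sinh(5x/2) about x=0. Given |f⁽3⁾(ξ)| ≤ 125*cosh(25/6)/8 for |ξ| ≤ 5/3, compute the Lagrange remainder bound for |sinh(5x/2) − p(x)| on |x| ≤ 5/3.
15625*cosh(25/6)/1296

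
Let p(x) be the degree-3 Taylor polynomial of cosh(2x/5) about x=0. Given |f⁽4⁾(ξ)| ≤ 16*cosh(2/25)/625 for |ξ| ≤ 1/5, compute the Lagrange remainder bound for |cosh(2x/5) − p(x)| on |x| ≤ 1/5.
2*cosh(2/25)/1171875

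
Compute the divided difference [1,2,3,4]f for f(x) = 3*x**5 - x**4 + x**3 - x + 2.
186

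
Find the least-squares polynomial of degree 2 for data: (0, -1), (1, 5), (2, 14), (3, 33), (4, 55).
-4/5 + (2)x + (3)x²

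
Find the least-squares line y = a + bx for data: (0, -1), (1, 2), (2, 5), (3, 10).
a = -7/5, b = 18/5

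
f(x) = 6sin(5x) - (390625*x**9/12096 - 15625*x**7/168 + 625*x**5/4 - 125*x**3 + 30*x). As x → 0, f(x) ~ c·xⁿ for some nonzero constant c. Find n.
11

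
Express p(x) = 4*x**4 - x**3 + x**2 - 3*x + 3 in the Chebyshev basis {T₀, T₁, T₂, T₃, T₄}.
(5)T₀ + (-15/4)T₁ + (5/2)T₂ + (-1/4)T₃ + (1/2)T₄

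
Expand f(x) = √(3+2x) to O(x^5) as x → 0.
sqrt(3) + sqrt(3)*x/3 - sqrt(3)*x**2/18 + sqrt(3)*x**3/54 - 5*sqrt(3)*x**4/648 + O(x**5)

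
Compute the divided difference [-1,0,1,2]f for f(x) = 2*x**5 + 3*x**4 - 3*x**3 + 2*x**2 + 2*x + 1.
13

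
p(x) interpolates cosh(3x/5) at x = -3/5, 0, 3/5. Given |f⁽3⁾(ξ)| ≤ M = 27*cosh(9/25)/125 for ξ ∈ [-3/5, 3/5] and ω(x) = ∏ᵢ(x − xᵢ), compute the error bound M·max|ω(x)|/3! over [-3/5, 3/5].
27*sqrt(3)*cosh(9/25)/15625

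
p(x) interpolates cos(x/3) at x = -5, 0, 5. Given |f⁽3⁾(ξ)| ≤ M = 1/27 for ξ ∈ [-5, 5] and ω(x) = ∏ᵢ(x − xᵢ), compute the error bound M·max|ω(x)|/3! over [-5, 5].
125*sqrt(3)/729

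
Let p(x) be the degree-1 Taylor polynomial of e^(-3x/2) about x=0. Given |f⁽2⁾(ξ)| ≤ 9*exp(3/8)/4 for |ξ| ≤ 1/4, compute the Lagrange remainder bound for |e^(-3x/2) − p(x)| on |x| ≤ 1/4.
9*exp(3/8)/128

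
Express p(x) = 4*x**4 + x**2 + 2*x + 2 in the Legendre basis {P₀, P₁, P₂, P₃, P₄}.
(47/15)P₀ + (2)P₁ + (62/21)P₂ + (32/35)P₄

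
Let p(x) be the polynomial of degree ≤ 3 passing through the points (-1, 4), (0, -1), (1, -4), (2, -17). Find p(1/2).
-2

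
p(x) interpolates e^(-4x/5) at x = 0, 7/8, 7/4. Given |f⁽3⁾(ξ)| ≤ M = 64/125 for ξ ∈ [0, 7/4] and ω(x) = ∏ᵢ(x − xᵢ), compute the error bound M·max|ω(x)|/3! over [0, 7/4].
343*sqrt(3)/27000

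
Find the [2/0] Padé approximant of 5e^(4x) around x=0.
40*x**2 + 20*x + 5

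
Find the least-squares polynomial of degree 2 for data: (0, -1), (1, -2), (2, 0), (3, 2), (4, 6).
-41/35 + (-37/35)x + (5/7)x²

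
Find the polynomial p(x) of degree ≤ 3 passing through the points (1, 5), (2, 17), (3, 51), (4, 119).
2*x**3 - x**2 + x + 3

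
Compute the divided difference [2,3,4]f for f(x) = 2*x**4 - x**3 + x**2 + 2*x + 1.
102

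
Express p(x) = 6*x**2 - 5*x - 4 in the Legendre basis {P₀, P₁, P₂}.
(-2)P₀ + (-5)P₁ + (4)P₂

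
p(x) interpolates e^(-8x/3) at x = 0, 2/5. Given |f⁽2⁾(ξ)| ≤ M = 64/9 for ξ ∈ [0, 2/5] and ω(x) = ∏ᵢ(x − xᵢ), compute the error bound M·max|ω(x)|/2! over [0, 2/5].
32/225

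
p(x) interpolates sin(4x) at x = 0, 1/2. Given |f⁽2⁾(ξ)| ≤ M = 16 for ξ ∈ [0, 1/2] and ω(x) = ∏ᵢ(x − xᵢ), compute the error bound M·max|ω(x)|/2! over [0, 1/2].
1/2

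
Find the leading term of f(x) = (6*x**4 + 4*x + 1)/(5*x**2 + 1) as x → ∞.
6*x**2/5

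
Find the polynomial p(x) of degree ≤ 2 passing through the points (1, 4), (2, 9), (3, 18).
2*x**2 - x + 3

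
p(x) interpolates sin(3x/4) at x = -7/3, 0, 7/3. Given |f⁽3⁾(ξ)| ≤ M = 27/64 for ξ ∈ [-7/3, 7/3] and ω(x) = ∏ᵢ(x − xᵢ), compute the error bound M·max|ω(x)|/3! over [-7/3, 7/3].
343*sqrt(3)/1728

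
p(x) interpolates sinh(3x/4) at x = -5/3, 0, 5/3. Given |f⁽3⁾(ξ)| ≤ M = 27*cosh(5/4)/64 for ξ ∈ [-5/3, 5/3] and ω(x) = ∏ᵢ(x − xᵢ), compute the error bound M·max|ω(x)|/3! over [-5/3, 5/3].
125*sqrt(3)*cosh(5/4)/1728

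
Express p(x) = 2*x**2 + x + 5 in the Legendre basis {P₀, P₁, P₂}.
(17/3)P₀ + P₁ + (4/3)P₂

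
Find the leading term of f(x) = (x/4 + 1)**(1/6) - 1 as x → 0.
x/24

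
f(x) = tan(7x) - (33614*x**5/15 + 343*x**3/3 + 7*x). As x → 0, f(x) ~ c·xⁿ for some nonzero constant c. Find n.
7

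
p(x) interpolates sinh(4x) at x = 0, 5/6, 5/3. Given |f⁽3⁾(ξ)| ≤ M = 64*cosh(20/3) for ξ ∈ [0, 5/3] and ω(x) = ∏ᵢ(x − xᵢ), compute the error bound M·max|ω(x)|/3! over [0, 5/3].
1000*sqrt(3)*cosh(20/3)/729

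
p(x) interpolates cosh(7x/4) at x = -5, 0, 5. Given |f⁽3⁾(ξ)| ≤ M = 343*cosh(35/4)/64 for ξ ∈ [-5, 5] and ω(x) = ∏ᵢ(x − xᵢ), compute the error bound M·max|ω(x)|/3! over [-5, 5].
42875*sqrt(3)*cosh(35/4)/1728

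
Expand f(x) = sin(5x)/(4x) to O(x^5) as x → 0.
5/4 - 125*x**2/24 + 625*x**4/96 + O(x**5)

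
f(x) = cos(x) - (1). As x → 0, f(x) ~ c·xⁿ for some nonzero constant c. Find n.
2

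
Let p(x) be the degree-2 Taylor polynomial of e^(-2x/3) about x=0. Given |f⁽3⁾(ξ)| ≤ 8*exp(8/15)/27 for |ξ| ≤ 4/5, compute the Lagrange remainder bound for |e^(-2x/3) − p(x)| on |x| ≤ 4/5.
256*exp(8/15)/10125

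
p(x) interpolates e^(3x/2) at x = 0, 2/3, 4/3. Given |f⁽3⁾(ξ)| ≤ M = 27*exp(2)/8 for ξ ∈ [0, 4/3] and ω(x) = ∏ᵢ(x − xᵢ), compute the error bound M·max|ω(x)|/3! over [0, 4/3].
sqrt(3)*exp(2)/27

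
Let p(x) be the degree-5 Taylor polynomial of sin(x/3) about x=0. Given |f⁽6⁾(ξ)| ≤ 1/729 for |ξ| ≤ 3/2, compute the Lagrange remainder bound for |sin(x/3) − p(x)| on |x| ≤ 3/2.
1/46080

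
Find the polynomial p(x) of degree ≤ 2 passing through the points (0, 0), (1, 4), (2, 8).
4*x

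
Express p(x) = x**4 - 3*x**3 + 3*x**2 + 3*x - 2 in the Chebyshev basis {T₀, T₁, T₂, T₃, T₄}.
(-1/8)T₀ + (3/4)T₁ + (2)T₂ + (-3/4)T₃ + (1/8)T₄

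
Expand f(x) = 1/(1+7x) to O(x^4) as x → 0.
1 - 7*x + 49*x**2 - 343*x**3 + O(x**4)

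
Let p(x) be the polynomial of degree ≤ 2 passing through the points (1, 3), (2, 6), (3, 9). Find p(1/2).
3/2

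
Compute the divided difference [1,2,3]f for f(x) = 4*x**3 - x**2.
23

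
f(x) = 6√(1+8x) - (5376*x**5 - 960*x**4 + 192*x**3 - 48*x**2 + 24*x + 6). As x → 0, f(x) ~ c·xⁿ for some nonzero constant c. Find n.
6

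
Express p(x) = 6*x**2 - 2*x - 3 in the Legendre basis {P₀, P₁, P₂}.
-P₀ + (-2)P₁ + (4)P₂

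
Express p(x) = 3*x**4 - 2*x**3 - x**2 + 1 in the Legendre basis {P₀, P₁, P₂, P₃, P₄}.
(19/15)P₀ + (-6/5)P₁ + (22/21)P₂ + (-4/5)P₃ + (24/35)P₄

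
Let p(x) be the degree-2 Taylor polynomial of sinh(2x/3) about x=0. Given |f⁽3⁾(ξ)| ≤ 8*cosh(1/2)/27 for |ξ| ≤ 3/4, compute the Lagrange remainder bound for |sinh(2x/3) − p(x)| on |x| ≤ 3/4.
cosh(1/2)/48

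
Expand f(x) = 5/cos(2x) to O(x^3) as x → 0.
5 + 10*x**2 + O(x**3)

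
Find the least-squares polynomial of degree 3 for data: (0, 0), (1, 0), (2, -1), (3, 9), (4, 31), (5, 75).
19/126 + (83/108)x + (-661/252)x² + (59/54)x³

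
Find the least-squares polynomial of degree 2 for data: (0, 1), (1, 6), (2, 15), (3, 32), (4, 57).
51/35 + (3/35)x + (24/7)x²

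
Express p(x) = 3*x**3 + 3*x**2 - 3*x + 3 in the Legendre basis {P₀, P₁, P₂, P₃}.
(4)P₀ + (-6/5)P₁ + (2)P₂ + (6/5)P₃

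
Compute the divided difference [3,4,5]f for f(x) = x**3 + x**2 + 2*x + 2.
13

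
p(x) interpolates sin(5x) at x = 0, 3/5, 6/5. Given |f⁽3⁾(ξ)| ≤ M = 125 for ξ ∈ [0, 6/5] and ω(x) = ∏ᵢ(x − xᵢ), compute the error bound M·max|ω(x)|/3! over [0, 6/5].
sqrt(3)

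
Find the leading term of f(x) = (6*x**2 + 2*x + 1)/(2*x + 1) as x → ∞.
3*x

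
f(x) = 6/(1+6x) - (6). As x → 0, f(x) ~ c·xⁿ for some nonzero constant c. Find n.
1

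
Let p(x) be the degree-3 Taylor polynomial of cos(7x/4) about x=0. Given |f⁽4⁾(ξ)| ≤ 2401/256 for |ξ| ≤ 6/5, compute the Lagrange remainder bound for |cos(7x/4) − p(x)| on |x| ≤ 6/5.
64827/80000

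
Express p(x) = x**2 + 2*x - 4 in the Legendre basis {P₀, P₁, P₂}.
(-11/3)P₀ + (2)P₁ + (2/3)P₂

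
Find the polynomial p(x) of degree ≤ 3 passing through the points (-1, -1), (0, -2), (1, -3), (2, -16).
-2*x**3 + x - 2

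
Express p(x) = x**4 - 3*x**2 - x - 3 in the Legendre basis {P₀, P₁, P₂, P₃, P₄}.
(-19/5)P₀ - P₁ + (-10/7)P₂ + (8/35)P₄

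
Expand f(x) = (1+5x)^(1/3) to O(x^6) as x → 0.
1 + 5*x/3 - 25*x**2/9 + 625*x**3/81 - 6250*x**4/243 + 68750*x**5/729 + O(x**6)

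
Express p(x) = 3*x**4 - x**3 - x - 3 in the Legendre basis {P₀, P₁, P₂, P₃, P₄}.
(-12/5)P₀ + (-8/5)P₁ + (12/7)P₂ + (-2/5)P₃ + (24/35)P₄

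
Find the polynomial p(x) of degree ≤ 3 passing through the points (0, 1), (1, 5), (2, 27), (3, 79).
2*x**3 + 3*x**2 - x + 1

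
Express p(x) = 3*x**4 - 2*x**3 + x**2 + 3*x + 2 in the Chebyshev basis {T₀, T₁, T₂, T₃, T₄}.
(29/8)T₀ + (3/2)T₁ + (2)T₂ + (-1/2)T₃ + (3/8)T₄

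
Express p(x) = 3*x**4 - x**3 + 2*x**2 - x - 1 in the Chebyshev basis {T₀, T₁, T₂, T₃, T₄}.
(9/8)T₀ + (-7/4)T₁ + (5/2)T₂ + (-1/4)T₃ + (3/8)T₄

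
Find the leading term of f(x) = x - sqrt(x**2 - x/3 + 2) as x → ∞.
1/6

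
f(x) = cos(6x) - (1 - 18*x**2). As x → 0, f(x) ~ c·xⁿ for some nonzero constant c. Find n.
4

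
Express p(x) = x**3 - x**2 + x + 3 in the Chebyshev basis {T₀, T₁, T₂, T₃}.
(5/2)T₀ + (7/4)T₁ + (-1/2)T₂ + (1/4)T₃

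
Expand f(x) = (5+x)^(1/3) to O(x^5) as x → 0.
5**(1/3) + 5**(1/3)*x/15 - 5**(1/3)*x**2/225 + 5**(1/3)*x**3/2025 - 2*5**(1/3)*x**4/30375 + O(x**5)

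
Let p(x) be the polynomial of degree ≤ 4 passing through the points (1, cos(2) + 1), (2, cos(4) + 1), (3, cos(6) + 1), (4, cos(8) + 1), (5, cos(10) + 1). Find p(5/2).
15*cos(4)/32 + 3*cos(10)/128 - 5*cos(2)/128 - 5*cos(8)/32 + 45*cos(6)/64 + 1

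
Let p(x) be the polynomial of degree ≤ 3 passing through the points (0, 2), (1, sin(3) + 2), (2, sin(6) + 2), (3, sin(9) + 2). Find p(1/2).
sin(9)/16 - 5*sin(6)/16 + 15*sin(3)/16 + 2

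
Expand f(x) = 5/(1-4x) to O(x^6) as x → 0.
5 + 20*x + 80*x**2 + 320*x**3 + 1280*x**4 + 5120*x**5 + O(x**6)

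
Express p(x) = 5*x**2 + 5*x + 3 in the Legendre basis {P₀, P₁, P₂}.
(14/3)P₀ + (5)P₁ + (10/3)P₂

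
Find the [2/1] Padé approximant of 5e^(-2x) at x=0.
(10*x**2/3 - 20*x/3 + 5)/(2*x/3 + 1)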